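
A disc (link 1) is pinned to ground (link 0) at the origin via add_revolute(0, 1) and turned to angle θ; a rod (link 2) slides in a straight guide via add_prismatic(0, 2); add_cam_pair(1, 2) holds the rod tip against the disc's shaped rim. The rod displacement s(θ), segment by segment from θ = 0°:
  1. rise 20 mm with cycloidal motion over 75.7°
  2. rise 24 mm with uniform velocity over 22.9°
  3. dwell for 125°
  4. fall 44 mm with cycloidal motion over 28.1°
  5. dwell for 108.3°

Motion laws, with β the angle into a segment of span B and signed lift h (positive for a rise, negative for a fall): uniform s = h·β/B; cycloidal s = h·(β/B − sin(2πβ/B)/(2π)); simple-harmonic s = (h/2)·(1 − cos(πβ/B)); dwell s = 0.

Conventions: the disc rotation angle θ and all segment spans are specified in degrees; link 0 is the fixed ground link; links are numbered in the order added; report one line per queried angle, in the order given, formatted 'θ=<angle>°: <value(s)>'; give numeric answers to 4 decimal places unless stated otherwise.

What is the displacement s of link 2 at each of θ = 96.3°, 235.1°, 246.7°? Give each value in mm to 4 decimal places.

segment 1 (0° to 75.7°, cycloidal, h = 20) is passed completely: s = 0.0000 + (20) = 20.0000
θ = 96.3° falls in segment 2 (75.7° to 98.6°, uniform, h = 24): β = 96.3 − 75.7 = 20.6°, B = 22.9°; Δs = 24·20.6/22.9 = 21.5895; s = 20.0000 + 21.5895 = 41.5895
segment 2 (75.7° to 98.6°, uniform, h = 24) is passed completely: s = 20.0000 + (24) = 44.0000
segment 3 (98.6° to 223.6°, dwell): s unchanged at 44.0000
θ = 235.1° falls in segment 4 (223.6° to 251.7°, cycloidal, h = -44): β = 235.1 − 223.6 = 11.5°, B = 28.1°; Δs = -44·(0.4093 − sin(2π·0.4093)/(2π)) = -14.2271; s = 44.0000 − 14.2271 = 29.7729
θ = 246.7° falls in segment 4 (223.6° to 251.7°, cycloidal, h = -44): β = 246.7 − 223.6 = 23.1°, B = 28.1°; Δs = -44·(0.8221 − sin(2π·0.8221)/(2π)) = -42.4680; s = 44.0000 − 42.4680 = 1.5320

θ=96.3°: 41.5895
θ=235.1°: 29.7729
θ=246.7°: 1.5320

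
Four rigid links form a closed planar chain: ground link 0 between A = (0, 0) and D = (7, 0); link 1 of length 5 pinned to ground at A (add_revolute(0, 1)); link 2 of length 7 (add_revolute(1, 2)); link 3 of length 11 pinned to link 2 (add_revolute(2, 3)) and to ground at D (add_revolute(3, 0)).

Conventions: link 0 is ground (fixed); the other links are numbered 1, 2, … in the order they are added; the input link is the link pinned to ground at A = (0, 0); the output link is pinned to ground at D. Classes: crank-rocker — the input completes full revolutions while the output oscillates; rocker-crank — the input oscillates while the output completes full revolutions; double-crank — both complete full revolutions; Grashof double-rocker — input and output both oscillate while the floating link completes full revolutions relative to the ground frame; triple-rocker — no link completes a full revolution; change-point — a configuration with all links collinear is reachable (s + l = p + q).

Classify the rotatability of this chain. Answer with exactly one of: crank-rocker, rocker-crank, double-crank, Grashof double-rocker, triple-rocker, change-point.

lengths: ground=7, input=5, coupler=7, output=11
sorted: s=5 (shortest), l=11 (longest), p+q=14
s + l = 16 vs p + q = 14
s + l > p + q → non-Grashof → no link fully rotates → triple-rocker

triple-rocker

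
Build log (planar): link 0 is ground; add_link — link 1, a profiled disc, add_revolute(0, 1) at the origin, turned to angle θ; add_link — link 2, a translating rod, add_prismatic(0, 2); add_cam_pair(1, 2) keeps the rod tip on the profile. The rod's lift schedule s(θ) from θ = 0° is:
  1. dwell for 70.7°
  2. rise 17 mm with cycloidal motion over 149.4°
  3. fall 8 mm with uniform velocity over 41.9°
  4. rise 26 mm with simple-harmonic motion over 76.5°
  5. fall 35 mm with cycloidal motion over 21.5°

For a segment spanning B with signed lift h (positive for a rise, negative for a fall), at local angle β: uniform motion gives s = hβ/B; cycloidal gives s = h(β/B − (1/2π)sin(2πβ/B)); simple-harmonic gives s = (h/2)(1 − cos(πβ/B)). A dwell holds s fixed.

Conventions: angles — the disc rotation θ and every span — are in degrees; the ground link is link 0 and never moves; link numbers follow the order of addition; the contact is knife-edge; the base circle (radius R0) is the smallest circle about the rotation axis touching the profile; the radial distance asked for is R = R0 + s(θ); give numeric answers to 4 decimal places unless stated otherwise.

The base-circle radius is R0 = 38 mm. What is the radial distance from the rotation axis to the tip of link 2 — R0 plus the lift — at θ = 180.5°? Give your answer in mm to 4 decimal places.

seg 1 [0°–70.7°] dwell: s stays 0.0000
seg 2 [70.7°–220.1°] cycloidal, h=17: θ=180.5° here. β=109.8, B=149.4. 17·(0.7349 − sin(2π·0.7349)/(2π)) = 15.1875 → s = 15.1875
R = R0 + s = 38 + 15.1875 = 53.1875

53.1875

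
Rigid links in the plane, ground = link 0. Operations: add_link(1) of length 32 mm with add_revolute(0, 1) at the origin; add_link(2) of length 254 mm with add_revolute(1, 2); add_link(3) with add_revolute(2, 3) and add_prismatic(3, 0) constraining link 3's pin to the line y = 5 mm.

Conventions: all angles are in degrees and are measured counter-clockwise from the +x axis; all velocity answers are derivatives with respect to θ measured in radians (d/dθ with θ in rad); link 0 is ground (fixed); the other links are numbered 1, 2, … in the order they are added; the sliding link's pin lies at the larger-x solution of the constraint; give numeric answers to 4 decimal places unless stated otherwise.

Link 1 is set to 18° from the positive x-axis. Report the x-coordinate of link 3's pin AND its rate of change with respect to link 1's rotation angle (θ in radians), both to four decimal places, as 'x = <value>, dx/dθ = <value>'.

geometry: r = 32 mm, L = 254 mm, e = 5 mm
crank pin P = (r cos θ, r sin θ) = (30.433809, 9.888544)
h = r sin θ − e = 9.888544 − 5 = 4.888544
x = r cos θ + √(L² − h²) = 30.433809 + 253.952953 = 284.386761
dx/dθ = −r sin θ − h·r cos θ/√(L² − h²) (θ in radians; h = 4.888544) = -10.474389

x = 284.3868, dx/dθ = -10.4744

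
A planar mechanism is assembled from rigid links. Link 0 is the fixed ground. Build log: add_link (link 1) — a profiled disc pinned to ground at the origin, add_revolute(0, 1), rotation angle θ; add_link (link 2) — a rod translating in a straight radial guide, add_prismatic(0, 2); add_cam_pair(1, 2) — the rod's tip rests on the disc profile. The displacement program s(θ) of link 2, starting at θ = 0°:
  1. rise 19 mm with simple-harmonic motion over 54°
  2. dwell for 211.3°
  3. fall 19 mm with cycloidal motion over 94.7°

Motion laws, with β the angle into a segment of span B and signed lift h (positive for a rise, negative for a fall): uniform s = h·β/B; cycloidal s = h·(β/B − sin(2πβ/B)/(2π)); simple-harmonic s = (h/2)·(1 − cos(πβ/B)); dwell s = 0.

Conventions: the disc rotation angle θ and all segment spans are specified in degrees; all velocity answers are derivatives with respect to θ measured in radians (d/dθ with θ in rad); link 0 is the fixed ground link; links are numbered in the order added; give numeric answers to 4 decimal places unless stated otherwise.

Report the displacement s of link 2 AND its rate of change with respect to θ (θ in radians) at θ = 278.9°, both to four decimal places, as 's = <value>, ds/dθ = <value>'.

seg 1 [0°–54°] simple-harmonic, h=19: full span → s += 19 → s = 19.0000
seg 2 [54°–265.3°] dwell: s stays 19.0000
seg 3 [265.3°–360°] cycloidal, h=-19: θ=278.9° here. β=13.6, B=94.7. -19·(0.1436 − sin(2π·0.1436)/(2π)) = -0.3555 → s = 18.6445
velocity in seg [265.3°–360°] (cycloidal), θ in radians: β = 13.6° = 0.2374 rad, B = 94.7° = 1.6528 rad; ds/dθ = (h/B)(1 − cos(2πβ/B)) = ((-19)/1.6528)(1 − cos(2π·0.1436)) = -4.370831 mm/rad

s = 18.6445, ds/dθ = -4.3708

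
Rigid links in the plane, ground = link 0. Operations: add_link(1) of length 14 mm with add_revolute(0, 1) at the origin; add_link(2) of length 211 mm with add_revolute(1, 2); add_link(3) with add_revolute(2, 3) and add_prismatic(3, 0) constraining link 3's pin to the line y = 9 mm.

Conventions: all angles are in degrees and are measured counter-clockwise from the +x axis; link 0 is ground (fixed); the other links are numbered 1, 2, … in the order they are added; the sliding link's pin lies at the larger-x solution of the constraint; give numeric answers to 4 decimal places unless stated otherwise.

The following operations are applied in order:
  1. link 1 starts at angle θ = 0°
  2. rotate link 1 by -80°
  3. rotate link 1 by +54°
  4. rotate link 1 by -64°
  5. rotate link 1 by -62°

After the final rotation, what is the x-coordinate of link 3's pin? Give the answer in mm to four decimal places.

geometry: r = 14 mm, L = 211 mm, e = 9 mm; θ starts at 0°
rotate link 1 by -80°: θ ← 0° -80° = -80°
rotate link 1 by +54°: θ ← -80° +54° = -26°
rotate link 1 by -64°: θ ← -26° -64° = -90°
rotate link 1 by -62°: θ ← -90° -62° = -152°
crank pin P = (r cos θ, r sin θ) = (-12.361266, -6.572602)
h = r sin θ − e = -6.572602 − 9 = -15.572602
x = r cos θ + √(L² − h²) = -12.361266 + 210.424557 = 198.063290

198.0633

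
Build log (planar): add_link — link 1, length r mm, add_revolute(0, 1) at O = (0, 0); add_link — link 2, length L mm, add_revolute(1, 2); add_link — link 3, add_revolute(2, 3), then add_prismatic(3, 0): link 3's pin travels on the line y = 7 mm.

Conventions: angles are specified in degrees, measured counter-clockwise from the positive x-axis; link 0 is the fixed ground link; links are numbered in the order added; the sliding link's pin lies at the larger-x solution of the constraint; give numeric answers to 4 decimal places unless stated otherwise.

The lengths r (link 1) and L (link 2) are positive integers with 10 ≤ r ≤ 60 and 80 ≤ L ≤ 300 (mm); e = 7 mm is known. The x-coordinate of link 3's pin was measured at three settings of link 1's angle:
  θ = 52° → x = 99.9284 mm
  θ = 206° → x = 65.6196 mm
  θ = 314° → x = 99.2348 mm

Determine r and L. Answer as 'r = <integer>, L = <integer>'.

constraint per measurement: (x − r cos θ)² + (r sin θ − e)² = L²
subtracting the θ₁ and θ₂ equations cancels the r² and L² terms:
r = (x₁² − x₂²) / (2[(x₁cos θ₁ + e sin θ₁) − (x₂cos θ₂ + e sin θ₂)]) = 22.0000 → r = 22
L² = (x₁ − r cos θ₁)² + (r sin θ₁ − e)² = 7569.0069 → L = 87.0000 → L = 87
check at θ₃=314°: x = 99.2348 (printed 99.2348) ✓

r = 22, L = 87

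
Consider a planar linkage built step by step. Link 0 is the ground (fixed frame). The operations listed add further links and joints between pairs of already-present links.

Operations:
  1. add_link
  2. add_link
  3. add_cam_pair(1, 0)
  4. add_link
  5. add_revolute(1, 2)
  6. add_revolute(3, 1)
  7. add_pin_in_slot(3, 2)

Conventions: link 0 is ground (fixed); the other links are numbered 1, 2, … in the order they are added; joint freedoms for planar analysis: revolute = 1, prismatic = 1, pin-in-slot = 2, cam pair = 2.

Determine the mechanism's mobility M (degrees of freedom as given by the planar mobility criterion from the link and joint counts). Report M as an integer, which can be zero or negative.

link 0 = ground. State L|J1|J2 = 1|0|0
+link1  2|0|0
+link2  3|0|0
C(1,0) f=2→J2  3|0|1
+link3  4|0|1
R(1,2) f=1→J1  4|1|1
R(3,1) f=1→J1  4|2|1
PS(3,2) f=2→J2  4|2|2
M = 3(4−1)−2·2−2 = 9−4−2 = 3

M = 3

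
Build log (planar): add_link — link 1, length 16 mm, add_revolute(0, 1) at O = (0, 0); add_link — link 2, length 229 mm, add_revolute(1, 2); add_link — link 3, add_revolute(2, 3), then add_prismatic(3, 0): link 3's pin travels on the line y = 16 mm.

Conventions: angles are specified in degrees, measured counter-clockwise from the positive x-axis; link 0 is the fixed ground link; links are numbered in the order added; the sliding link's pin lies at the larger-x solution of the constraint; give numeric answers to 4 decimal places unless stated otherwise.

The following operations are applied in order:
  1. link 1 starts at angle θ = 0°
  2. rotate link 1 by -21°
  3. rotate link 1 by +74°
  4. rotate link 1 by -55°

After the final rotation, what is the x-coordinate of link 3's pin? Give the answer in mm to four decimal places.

geometry: r = 16 mm, L = 229 mm, e = 16 mm; θ starts at 0°
rotate link 1 by -21°: θ ← 0° -21° = -21°
rotate link 1 by +74°: θ ← -21° +74° = 53°
rotate link 1 by -55°: θ ← 53° -55° = -2°
crank pin P = (r cos θ, r sin θ) = (15.990253, -0.558392)
h = r sin θ − e = -0.558392 − 16 = -16.558392
x = r cos θ + √(L² − h²) = 15.990253 + 228.400568 = 244.390822

244.3908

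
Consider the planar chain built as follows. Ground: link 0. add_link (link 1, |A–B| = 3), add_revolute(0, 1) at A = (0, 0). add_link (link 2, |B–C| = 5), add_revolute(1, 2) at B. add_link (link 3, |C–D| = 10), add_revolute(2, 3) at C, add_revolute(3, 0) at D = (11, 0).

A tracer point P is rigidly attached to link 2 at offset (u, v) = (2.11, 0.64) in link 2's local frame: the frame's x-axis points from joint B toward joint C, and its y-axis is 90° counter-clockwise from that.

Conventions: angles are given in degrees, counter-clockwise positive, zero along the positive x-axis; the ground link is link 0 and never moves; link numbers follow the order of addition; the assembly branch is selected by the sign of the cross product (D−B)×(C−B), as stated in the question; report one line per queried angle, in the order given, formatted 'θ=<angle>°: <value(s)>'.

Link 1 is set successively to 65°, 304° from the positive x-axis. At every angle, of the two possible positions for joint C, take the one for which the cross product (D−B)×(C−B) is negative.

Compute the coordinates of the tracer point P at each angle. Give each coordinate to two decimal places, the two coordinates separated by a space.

A=(0,0), D=(11.00,0)
θ=65°: B = A + 3.00·(cos65°, sin65°) = (1.2679, 2.7189)
θ=65°: |BD| = 10.1048
θ=65°: circle(B,5.00) ∩ circle(D,10.00): a=1.3413, h=4.8167
θ=65°:   candidates: C₊=(3.8557,6.9971) cross=48.672; C₋=(1.2636,-2.2811) cross=-48.672
θ=65°:   branch - wants cross < 0 → take C=(1.2636,-2.2811) (cross=-48.672)
θ=65°: ex = (C−B)/|BC| = (-0.0008,-1.0000); ey = (1.0000,-0.0008)
θ=65°: P = B + 2.11·ex + 0.64·ey = (1.9061,0.6084)
θ=304°: B = A + 3.00·(cos304°, sin304°) = (1.6776, -2.4871)
θ=304°: |BD| = 9.6485
θ=304°: circle(B,5.00) ∩ circle(D,10.00): a=0.9376, h=4.9113
θ=304°:   candidates: C₊=(1.3175,2.4999) cross=47.387; C₋=(3.8495,-6.9907) cross=-47.387
θ=304°:   branch - wants cross < 0 → take C=(3.8495,-6.9907) (cross=-47.387)
θ=304°: ex = (C−B)/|BC| = (0.4344,-0.9007); ey = (0.9007,0.4344)
θ=304°: P = B + 2.11·ex + 0.64·ey = (3.1706,-4.1096)

θ=65°: 1.91 0.61
θ=304°: 3.17 -4.11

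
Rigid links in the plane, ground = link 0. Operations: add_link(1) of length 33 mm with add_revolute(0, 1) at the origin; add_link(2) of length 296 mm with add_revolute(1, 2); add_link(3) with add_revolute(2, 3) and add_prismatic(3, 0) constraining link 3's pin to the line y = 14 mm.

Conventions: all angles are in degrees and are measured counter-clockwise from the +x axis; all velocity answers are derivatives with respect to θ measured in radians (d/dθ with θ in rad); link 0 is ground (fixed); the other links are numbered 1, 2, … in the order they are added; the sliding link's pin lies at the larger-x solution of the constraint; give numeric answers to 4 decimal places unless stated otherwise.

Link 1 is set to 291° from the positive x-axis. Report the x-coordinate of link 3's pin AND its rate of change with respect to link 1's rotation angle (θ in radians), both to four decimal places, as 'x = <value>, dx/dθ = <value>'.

geometry: r = 33 mm, L = 296 mm, e = 14 mm
crank pin P = (r cos θ, r sin θ) = (11.826142, -30.808154)
h = r sin θ − e = -30.808154 − 14 = -44.808154
x = r cos θ + √(L² − h²) = 11.826142 + 292.588840 = 304.414982
dx/dθ = −r sin θ − h·r cos θ/√(L² − h²) (θ in radians; h = -44.808154) = 32.619254

x = 304.4150, dx/dθ = 32.6193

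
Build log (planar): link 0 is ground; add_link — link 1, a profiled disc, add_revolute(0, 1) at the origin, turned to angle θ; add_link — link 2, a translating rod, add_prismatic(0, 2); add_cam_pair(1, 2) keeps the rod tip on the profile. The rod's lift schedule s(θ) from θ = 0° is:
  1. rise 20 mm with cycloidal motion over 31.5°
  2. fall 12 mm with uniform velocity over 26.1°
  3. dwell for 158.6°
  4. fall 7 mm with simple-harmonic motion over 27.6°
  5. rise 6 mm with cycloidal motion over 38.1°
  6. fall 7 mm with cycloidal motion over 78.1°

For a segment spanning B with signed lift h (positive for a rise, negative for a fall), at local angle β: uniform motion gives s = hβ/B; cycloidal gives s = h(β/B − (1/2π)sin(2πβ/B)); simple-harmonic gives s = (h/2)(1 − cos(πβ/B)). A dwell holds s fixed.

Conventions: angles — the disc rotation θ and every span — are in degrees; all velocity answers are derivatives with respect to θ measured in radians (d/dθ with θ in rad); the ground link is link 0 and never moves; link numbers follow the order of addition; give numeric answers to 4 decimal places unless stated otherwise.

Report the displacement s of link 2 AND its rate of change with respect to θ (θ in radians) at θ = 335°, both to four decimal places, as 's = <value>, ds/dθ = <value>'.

seg 1 [0°–31.5°] cycloidal, h=20: full span → s += 20 → s = 20.0000
seg 2 [31.5°–57.6°] uniform, h=-12: full span → s += -12 → s = 8.0000
seg 3 [57.6°–216.2°] dwell: s stays 8.0000
seg 4 [216.2°–243.8°] simple-harmonic, h=-7: full span → s += -7 → s = 1.0000
seg 5 [243.8°–281.9°] cycloidal, h=6: full span → s += 6 → s = 7.0000
seg 6 [281.9°–360°] cycloidal, h=-7: θ=335° here. β=53.1, B=78.1. -7·(0.6799 − sin(2π·0.6799)/(2π)) = -5.7670 → s = 1.2330
velocity in seg [281.9°–360°] (cycloidal), θ in radians: β = 53.1° = 0.9268 rad, B = 78.1° = 1.3631 rad; ds/dθ = (h/B)(1 − cos(2πβ/B)) = ((-7)/1.3631)(1 − cos(2π·0.6799)) = -7.324859 mm/rad

s = 1.2330, ds/dθ = -7.3249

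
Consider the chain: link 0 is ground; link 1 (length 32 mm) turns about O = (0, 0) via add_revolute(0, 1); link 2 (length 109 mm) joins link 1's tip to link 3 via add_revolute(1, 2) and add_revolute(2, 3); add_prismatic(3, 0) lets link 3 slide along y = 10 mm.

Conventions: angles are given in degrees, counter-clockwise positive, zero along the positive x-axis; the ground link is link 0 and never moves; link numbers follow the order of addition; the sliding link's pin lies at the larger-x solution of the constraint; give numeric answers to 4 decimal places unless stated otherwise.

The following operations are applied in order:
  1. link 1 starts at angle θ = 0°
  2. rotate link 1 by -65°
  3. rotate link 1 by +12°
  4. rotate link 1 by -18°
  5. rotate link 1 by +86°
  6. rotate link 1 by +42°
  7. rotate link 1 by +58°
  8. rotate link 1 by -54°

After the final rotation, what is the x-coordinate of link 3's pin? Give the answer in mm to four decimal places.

geometry: r = 32 mm, L = 109 mm, e = 10 mm; θ starts at 0°
rotate link 1 by -65°: θ ← 0° -65° = -65°
rotate link 1 by +12°: θ ← -65° +12° = -53°
rotate link 1 by -18°: θ ← -53° -18° = -71°
rotate link 1 by +86°: θ ← -71° +86° = 15°
rotate link 1 by +42°: θ ← 15° +42° = 57°
rotate link 1 by +58°: θ ← 57° +58° = 115°
rotate link 1 by -54°: θ ← 115° -54° = 61°
crank pin P = (r cos θ, r sin θ) = (15.513908, 27.987831)
h = r sin θ − e = 27.987831 − 10 = 17.987831
x = r cos θ + √(L² − h²) = 15.513908 + 107.505525 = 123.019433

123.0194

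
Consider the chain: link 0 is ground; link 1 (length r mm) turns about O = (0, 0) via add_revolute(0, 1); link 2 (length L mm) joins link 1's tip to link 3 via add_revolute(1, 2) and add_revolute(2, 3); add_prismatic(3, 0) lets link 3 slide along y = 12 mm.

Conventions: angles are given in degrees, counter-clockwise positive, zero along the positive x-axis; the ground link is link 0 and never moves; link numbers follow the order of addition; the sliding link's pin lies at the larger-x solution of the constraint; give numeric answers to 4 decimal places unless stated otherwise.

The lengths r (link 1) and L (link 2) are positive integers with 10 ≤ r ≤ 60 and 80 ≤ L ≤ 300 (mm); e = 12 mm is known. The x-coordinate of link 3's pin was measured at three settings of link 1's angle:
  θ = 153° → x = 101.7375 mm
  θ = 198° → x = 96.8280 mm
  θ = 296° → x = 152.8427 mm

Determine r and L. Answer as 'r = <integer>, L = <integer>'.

constraint per measurement: (x − r cos θ)² + (r sin θ − e)² = L²
subtracting the θ₁ and θ₂ equations cancels the r² and L² terms:
r = (x₁² − x₂²) / (2[(x₁cos θ₁ + e sin θ₁) − (x₂cos θ₂ + e sin θ₂)]) = 46.0003 → r = 46
L² = (x₁ − r cos θ₁)² + (r sin θ₁ − e)² = 20449.0008 → L = 143.0000 → L = 143
check at θ₃=296°: x = 152.8427 (printed 152.8427) ✓

r = 46, L = 143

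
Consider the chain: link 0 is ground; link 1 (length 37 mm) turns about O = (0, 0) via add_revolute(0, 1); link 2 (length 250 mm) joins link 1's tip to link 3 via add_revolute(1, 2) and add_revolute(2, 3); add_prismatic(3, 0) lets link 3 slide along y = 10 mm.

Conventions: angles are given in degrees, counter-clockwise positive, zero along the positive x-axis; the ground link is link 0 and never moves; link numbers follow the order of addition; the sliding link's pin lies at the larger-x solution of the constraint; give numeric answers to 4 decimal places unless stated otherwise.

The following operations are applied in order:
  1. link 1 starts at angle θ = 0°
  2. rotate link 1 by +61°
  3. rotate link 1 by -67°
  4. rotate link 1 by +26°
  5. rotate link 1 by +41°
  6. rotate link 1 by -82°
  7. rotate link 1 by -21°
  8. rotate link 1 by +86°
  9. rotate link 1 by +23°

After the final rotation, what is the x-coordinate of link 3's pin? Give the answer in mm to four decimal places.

geometry: r = 37 mm, L = 250 mm, e = 10 mm; θ starts at 0°
rotate link 1 by +61°: θ ← 0° +61° = 61°
rotate link 1 by -67°: θ ← 61° -67° = -6°
rotate link 1 by +26°: θ ← -6° +26° = 20°
rotate link 1 by +41°: θ ← 20° +41° = 61°
rotate link 1 by -82°: θ ← 61° -82° = -21°
rotate link 1 by -21°: θ ← -21° -21° = -42°
rotate link 1 by +86°: θ ← -42° +86° = 44°
rotate link 1 by +23°: θ ← 44° +23° = 67°
crank pin P = (r cos θ, r sin θ) = (14.457052, 34.058680)
h = r sin θ − e = 34.058680 − 10 = 24.058680
x = r cos θ + √(L² − h²) = 14.457052 + 248.839667 = 263.296719

263.2967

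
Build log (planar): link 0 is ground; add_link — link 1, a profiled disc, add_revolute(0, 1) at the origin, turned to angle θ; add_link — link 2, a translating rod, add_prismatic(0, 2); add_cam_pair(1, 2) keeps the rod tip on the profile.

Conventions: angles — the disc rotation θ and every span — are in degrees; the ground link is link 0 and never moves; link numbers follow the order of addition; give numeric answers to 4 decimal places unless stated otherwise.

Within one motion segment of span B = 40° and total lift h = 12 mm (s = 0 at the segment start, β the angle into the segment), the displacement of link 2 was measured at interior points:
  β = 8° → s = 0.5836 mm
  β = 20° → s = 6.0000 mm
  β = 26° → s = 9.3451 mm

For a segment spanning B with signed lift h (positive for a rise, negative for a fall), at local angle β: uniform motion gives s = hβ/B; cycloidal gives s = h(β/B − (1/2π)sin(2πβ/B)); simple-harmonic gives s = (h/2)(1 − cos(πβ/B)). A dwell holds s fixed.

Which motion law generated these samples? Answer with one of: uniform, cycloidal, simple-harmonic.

candidates at β/B = r: uniform s = h·r (linear in β); cycloidal s = h·(r − sin(2πr)/(2π)); simple-harmonic s = (h/2)(1 − cos(πr))
β=8°: printed 0.5836 | uniform 2.4000, cycloidal 0.5836, simple-harmonic 1.1459
β=20°: printed 6.0000 | uniform 6.0000, cycloidal 6.0000, simple-harmonic 6.0000
β=26°: printed 9.3451 | uniform 7.8000, cycloidal 9.3451, simple-harmonic 8.7239
only one law matches every sample → cycloidal

cycloidal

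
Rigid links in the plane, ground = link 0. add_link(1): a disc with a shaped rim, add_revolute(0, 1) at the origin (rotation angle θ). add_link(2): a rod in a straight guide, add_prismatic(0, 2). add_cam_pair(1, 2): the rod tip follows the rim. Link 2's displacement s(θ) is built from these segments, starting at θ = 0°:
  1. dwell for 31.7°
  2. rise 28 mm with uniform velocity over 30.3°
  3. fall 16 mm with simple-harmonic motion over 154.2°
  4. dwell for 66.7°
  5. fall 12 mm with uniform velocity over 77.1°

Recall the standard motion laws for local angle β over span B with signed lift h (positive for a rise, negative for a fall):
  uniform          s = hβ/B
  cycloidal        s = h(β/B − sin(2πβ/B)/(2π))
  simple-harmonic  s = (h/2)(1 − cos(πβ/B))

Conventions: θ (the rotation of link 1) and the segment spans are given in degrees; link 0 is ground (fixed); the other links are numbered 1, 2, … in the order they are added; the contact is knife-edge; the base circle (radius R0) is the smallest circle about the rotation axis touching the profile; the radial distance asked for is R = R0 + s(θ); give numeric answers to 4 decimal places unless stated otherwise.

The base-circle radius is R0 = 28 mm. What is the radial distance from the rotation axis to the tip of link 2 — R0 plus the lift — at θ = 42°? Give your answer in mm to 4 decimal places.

segment 1 (0° to 31.7°, dwell): s unchanged at 0.0000
θ = 42° falls in segment 2 (31.7° to 62°, uniform, h = 28): β = 42 − 31.7 = 10.3°, B = 30.3°; Δs = 28·10.3/30.3 = 9.5182; s = 0.0000 + 9.5182 = 9.5182
R = R0 + s = 28 + 9.5182 = 37.5182

37.5182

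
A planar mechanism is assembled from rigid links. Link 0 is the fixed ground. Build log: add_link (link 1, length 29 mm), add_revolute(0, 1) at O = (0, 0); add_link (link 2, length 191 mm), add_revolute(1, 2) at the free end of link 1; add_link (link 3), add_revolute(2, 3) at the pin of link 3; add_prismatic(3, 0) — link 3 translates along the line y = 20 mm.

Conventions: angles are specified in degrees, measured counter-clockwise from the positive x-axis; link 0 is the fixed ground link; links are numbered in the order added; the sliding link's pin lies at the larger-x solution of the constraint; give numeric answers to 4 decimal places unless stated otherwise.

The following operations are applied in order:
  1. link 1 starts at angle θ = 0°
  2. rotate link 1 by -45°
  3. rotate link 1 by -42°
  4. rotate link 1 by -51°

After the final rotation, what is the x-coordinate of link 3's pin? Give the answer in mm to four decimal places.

geometry: r = 29 mm, L = 191 mm, e = 20 mm; θ starts at 0°
rotate link 1 by -45°: θ ← 0° -45° = -45°
rotate link 1 by -42°: θ ← -45° -42° = -87°
rotate link 1 by -51°: θ ← -87° -51° = -138°
crank pin P = (r cos θ, r sin θ) = (-21.551200, -19.404788)
h = r sin θ − e = -19.404788 − 20 = -39.404788
x = r cos θ + √(L² − h²) = -21.551200 + 186.891045 = 165.339845

165.3398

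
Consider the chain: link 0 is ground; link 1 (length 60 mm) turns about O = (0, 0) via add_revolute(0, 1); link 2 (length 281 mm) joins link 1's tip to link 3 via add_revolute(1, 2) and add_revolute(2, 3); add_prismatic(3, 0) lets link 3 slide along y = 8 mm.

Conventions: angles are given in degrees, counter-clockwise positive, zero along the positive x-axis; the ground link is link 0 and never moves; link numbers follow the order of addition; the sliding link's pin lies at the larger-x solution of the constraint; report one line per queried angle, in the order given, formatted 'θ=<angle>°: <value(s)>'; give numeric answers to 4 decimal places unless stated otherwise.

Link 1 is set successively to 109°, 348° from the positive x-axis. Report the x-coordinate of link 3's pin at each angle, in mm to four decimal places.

geometry: r = 60 mm, L = 281 mm, e = 8 mm
θ=109°: crank pin P = (r cos θ, r sin θ) = (-19.534089, 56.731115)
θ=109°: h = r sin θ − e = 56.731115 − 8 = 48.731115
θ=109°: x = r cos θ + √(L² − h²) = -19.534089 + 276.742260 = 257.208171
θ=348°: crank pin P = (r cos θ, r sin θ) = (58.688856, -12.474701)
θ=348°: h = r sin θ − e = -12.474701 − 8 = -20.474701
θ=348°: x = r cos θ + √(L² − h²) = 58.688856 + 280.253076 = 338.941932

θ=109°: 257.2082
θ=348°: 338.9419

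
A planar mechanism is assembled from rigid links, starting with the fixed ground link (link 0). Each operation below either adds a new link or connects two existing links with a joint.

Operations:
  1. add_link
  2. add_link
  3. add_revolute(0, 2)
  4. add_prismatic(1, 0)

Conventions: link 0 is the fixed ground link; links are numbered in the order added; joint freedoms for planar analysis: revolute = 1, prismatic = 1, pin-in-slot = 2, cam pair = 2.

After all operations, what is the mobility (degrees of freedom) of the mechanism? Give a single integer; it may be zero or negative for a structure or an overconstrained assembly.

(L,J1,J2)=(1,0,0); link0 fixed
link1: (2,0,0)
link2: (3,0,0)
R 0-2 [J1]: (3,1,0)
P 1-0 [J1]: (3,2,0)
Grübler: 3·2 − 2·2 − 0 = 2

M = 2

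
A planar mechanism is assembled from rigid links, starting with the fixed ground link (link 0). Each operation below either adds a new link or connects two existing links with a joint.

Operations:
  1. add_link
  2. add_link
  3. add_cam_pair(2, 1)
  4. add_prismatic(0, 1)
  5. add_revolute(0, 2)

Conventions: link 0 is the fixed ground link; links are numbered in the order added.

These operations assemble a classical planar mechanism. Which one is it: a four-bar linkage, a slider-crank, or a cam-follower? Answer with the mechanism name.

links: 3 (incl. ground); joints: 1 revolute, 1 prismatic, 1 higher (cam) pair, forming one closed loop
3 links, revolute + prismatic + higher pair in one loop → cam-follower

cam-follower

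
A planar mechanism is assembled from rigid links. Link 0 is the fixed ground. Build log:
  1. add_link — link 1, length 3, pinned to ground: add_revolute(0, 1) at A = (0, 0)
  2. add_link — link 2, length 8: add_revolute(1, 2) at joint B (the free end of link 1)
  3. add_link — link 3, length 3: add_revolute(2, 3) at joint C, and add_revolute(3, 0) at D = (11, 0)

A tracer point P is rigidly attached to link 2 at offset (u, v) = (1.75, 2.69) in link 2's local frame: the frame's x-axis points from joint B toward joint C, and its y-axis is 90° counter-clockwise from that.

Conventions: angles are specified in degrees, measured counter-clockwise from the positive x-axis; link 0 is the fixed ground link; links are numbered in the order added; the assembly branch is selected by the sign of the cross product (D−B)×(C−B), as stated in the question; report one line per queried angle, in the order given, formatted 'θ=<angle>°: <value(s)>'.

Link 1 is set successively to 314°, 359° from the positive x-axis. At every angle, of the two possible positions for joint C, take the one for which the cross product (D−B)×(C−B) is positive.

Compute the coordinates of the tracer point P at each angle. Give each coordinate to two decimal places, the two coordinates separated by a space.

A=(0,0), D=(11.00,0)
θ=314°: B = A + 3.00·(cos314°, sin314°) = (2.0840, -2.1580)
θ=314°: |BD| = 9.1735
θ=314°: circle(B,8.00) ∩ circle(D,3.00): a=7.5845, h=2.5446
θ=314°:   candidates: C₊=(8.8570,2.0994) cross=23.343; C₋=(10.0542,-2.8470) cross=-23.343
θ=314°:   branch + wants cross > 0 → take C=(8.8570,2.0994) (cross=23.343)
θ=314°: ex = (C−B)/|BC| = (0.8466,0.5322); ey = (-0.5322,0.8466)
θ=314°: P = B + 1.75·ex + 2.69·ey = (2.1340,1.0507)
θ=359°: B = A + 3.00·(cos359°, sin359°) = (2.9995, -0.0524)
θ=359°: |BD| = 8.0006
θ=359°: circle(B,8.00) ∩ circle(D,3.00): a=7.4375, h=2.9467
θ=359°:   candidates: C₊=(10.4176,2.9429) cross=23.575; C₋=(10.4562,-2.9503) cross=-23.575
θ=359°:   branch + wants cross > 0 → take C=(10.4176,2.9429) (cross=23.575)
θ=359°: ex = (C−B)/|BC| = (0.9273,0.3744); ey = (-0.3744,0.9273)
θ=359°: P = B + 1.75·ex + 2.69·ey = (3.6151,3.0972)

θ=314°: 2.13 1.05
θ=359°: 3.62 3.10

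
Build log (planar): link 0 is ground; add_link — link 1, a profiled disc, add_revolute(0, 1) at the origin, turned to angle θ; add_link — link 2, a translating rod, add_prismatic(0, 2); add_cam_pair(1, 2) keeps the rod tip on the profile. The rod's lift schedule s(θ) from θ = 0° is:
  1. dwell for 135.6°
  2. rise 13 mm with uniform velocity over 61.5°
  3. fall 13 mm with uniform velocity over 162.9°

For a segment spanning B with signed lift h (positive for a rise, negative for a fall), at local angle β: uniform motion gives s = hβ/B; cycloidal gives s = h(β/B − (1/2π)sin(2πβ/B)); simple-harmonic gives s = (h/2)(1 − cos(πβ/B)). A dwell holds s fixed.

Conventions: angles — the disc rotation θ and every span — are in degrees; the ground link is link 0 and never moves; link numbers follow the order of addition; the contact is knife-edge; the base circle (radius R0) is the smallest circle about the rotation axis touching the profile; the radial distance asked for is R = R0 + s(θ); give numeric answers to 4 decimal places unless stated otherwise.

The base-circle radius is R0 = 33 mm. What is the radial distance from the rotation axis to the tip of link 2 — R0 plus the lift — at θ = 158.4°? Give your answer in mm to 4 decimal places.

seg 1 [0°–135.6°] dwell: s stays 0.0000
seg 2 [135.6°–197.1°] uniform, h=13: θ=158.4° here. β=22.8, B=61.5. 13·22.8/61.5 = 4.8195 → s = 4.8195
R = R0 + s = 33 + 4.8195 = 37.8195

37.8195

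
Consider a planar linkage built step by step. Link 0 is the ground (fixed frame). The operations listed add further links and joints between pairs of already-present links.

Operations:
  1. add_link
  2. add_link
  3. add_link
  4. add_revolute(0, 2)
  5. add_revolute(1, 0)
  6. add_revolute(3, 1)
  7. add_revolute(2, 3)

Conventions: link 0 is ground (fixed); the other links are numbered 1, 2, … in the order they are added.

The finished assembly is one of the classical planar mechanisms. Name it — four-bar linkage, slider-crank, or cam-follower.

links: 4 (incl. ground); joints: 4 revolute, 0 prismatic, 0 higher (cam) pair, forming one closed loop
4 links in a single 4R loop → four-bar linkage

four-bar linkage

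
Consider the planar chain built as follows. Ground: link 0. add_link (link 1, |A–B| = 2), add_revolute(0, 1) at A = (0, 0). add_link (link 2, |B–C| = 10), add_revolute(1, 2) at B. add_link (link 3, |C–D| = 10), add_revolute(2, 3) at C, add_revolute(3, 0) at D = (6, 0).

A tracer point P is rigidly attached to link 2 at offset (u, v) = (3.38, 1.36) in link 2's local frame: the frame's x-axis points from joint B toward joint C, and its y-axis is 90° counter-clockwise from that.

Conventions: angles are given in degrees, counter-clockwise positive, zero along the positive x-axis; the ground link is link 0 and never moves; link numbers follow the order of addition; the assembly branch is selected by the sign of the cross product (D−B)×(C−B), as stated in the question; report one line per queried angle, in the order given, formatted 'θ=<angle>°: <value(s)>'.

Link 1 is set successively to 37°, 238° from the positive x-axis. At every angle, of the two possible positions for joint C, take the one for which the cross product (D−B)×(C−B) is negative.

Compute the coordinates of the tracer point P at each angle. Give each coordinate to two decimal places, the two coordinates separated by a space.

A=(0,0), D=(6.00,0)
θ=37°: B = A + 2.00·(cos37°, sin37°) = (1.5973, 1.2036)
θ=37°: |BD| = 4.5643
θ=37°: circle(B,10.00) ∩ circle(D,10.00): a=2.2821, h=9.7361
θ=37°:   candidates: C₊=(6.3661,9.9933) cross=44.438; C₋=(1.2312,-8.7897) cross=-44.438
θ=37°:   branch - wants cross < 0 → take C=(1.2312,-8.7897) (cross=-44.438)
θ=37°: ex = (C−B)/|BC| = (-0.0366,-0.9993); ey = (0.9993,-0.0366)
θ=37°: P = B + 3.38·ex + 1.36·ey = (2.8326,-2.2239)
θ=238°: B = A + 2.00·(cos238°, sin238°) = (-1.0598, -1.6961)
θ=238°: |BD| = 7.2607
θ=238°: circle(B,10.00) ∩ circle(D,10.00): a=3.6304, h=9.3178
θ=238°:   candidates: C₊=(0.2935,8.2119) cross=67.654; C₋=(4.6467,-9.9080) cross=-67.654
θ=238°:   branch - wants cross < 0 → take C=(4.6467,-9.9080) (cross=-67.654)
θ=238°: ex = (C−B)/|BC| = (0.5707,-0.8212); ey = (0.8212,0.5707)
θ=238°: P = B + 3.38·ex + 1.36·ey = (1.9858,-3.6956)

θ=37°: 2.83 -2.22
θ=238°: 1.99 -3.70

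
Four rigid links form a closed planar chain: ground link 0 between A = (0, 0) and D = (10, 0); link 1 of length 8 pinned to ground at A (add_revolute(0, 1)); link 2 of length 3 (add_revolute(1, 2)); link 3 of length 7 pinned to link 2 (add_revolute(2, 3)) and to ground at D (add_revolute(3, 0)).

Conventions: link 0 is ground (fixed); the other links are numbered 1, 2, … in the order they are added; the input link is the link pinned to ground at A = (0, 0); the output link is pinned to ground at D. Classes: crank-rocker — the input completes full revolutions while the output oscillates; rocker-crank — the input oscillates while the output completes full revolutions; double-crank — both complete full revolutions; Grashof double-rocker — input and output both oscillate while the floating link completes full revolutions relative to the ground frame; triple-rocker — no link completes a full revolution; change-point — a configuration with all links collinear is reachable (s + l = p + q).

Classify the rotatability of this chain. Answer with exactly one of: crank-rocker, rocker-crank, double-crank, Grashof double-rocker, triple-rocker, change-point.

lengths: ground=10, input=8, coupler=3, output=7
sorted: s=3 (shortest), l=10 (longest), p+q=15
s + l = 13 vs p + q = 15
s + l < p + q (Grashof) with shortest = coupler link → Grashof double-rocker

Grashof double-rocker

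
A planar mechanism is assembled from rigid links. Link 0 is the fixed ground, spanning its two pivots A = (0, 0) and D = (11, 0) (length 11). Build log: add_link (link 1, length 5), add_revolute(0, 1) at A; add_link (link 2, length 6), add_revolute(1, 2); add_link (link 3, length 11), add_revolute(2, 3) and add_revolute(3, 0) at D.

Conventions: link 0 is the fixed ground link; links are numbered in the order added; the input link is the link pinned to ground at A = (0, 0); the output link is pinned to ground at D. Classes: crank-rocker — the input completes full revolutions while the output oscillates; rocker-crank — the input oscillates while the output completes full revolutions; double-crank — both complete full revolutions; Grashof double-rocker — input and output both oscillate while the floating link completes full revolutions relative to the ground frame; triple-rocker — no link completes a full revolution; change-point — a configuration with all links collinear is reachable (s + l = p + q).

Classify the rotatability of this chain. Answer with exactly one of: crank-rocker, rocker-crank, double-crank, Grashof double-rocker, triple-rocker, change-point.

lengths: ground=11, input=5, coupler=6, output=11
sorted: s=5 (shortest), l=11 (longest), p+q=17
s + l = 16 vs p + q = 17
s + l < p + q (Grashof) with shortest = input link → crank-rocker

crank-rocker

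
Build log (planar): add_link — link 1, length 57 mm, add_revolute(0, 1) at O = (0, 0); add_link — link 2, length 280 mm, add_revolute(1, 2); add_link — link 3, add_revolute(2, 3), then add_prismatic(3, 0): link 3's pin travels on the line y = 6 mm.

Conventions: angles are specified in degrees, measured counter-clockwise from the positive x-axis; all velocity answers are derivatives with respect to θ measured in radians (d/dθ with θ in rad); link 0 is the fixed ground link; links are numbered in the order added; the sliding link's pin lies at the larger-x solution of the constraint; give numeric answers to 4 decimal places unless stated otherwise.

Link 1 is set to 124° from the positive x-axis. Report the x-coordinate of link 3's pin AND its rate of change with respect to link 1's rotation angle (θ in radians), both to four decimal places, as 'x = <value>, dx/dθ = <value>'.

geometry: r = 57 mm, L = 280 mm, e = 6 mm
crank pin P = (r cos θ, r sin θ) = (-31.873995, 47.255142)
h = r sin θ − e = 47.255142 − 6 = 41.255142
x = r cos θ + √(L² − h²) = -31.873995 + 276.944062 = 245.070066
dx/dθ = −r sin θ − h·r cos θ/√(L² − h²) (θ in radians; h = 41.255142) = -42.507012

x = 245.0701, dx/dθ = -42.5070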